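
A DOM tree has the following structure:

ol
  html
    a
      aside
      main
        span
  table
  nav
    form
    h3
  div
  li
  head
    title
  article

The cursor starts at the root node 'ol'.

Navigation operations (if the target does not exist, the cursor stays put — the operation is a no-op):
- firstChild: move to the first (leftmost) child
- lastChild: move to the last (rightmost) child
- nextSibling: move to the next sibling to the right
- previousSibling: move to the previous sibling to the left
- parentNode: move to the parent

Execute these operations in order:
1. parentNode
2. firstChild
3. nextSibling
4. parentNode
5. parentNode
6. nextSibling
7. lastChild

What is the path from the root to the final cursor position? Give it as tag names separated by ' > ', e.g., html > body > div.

After 1 (parentNode): ol (no-op, stayed)
After 2 (firstChild): html
After 3 (nextSibling): table
After 4 (parentNode): ol
After 5 (parentNode): ol (no-op, stayed)
After 6 (nextSibling): ol (no-op, stayed)
After 7 (lastChild): article

Answer: ol > article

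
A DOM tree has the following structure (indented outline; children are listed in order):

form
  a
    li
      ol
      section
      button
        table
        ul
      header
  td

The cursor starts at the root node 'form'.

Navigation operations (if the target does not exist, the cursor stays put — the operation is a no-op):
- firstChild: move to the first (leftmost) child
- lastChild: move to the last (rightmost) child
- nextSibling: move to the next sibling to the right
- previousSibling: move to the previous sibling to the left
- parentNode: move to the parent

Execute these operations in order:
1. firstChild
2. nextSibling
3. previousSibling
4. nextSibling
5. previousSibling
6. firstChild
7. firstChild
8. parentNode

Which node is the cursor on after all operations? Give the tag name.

Answer: li

Derivation:
After 1 (firstChild): a
After 2 (nextSibling): td
After 3 (previousSibling): a
After 4 (nextSibling): td
After 5 (previousSibling): a
After 6 (firstChild): li
After 7 (firstChild): ol
After 8 (parentNode): li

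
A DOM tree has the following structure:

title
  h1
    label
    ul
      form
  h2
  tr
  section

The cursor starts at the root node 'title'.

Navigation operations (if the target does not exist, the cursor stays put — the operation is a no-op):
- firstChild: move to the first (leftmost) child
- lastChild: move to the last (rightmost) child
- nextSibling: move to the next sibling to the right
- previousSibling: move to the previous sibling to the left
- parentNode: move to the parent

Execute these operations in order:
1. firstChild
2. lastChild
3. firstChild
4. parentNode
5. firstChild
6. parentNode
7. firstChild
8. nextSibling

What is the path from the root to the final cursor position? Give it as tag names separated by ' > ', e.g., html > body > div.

After 1 (firstChild): h1
After 2 (lastChild): ul
After 3 (firstChild): form
After 4 (parentNode): ul
After 5 (firstChild): form
After 6 (parentNode): ul
After 7 (firstChild): form
After 8 (nextSibling): form (no-op, stayed)

Answer: title > h1 > ul > form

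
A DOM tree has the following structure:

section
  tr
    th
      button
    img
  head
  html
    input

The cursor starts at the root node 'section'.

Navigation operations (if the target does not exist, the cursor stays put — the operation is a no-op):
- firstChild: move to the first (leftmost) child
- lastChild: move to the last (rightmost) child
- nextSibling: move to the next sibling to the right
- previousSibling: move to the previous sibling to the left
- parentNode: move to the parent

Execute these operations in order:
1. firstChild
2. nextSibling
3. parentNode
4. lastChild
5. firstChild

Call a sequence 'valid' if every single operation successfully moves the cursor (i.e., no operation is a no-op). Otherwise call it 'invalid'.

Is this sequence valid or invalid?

Answer: valid

Derivation:
After 1 (firstChild): tr
After 2 (nextSibling): head
After 3 (parentNode): section
After 4 (lastChild): html
After 5 (firstChild): input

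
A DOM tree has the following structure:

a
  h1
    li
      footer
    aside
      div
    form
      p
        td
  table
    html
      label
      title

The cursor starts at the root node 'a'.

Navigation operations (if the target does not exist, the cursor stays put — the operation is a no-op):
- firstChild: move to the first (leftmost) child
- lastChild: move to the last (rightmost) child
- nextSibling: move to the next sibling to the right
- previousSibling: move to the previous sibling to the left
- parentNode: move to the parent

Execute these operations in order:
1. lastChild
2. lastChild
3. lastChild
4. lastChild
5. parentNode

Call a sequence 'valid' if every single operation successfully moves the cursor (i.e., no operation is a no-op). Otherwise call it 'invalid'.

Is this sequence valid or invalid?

After 1 (lastChild): table
After 2 (lastChild): html
After 3 (lastChild): title
After 4 (lastChild): title (no-op, stayed)
After 5 (parentNode): html

Answer: invalid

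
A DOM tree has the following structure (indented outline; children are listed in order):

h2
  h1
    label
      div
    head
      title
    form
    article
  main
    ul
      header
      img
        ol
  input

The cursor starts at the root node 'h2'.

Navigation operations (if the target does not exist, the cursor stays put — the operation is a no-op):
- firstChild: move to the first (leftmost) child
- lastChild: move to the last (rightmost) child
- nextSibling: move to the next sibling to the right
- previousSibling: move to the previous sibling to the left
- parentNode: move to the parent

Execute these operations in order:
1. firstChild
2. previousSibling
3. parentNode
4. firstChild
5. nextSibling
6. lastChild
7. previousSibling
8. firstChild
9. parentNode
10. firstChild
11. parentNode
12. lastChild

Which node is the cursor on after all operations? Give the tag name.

Answer: img

Derivation:
After 1 (firstChild): h1
After 2 (previousSibling): h1 (no-op, stayed)
After 3 (parentNode): h2
After 4 (firstChild): h1
After 5 (nextSibling): main
After 6 (lastChild): ul
After 7 (previousSibling): ul (no-op, stayed)
After 8 (firstChild): header
After 9 (parentNode): ul
After 10 (firstChild): header
After 11 (parentNode): ul
After 12 (lastChild): img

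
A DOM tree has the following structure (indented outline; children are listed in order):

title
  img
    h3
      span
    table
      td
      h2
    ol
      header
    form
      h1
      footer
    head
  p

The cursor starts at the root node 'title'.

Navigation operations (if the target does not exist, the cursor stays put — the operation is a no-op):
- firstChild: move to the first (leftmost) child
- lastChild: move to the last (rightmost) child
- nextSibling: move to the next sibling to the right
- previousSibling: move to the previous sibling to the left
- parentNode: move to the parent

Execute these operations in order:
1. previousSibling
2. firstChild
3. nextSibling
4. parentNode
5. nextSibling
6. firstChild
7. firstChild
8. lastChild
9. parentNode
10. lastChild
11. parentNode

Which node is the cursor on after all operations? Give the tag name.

Answer: h3

Derivation:
After 1 (previousSibling): title (no-op, stayed)
After 2 (firstChild): img
After 3 (nextSibling): p
After 4 (parentNode): title
After 5 (nextSibling): title (no-op, stayed)
After 6 (firstChild): img
After 7 (firstChild): h3
After 8 (lastChild): span
After 9 (parentNode): h3
After 10 (lastChild): span
After 11 (parentNode): h3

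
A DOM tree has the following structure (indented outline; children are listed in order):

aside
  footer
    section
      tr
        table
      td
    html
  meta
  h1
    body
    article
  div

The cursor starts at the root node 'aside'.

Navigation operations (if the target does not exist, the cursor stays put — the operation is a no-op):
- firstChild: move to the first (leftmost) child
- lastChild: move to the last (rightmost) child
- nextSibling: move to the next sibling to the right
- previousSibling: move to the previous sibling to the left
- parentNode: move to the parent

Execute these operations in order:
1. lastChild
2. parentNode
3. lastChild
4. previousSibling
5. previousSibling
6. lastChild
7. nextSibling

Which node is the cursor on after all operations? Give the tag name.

After 1 (lastChild): div
After 2 (parentNode): aside
After 3 (lastChild): div
After 4 (previousSibling): h1
After 5 (previousSibling): meta
After 6 (lastChild): meta (no-op, stayed)
After 7 (nextSibling): h1

Answer: h1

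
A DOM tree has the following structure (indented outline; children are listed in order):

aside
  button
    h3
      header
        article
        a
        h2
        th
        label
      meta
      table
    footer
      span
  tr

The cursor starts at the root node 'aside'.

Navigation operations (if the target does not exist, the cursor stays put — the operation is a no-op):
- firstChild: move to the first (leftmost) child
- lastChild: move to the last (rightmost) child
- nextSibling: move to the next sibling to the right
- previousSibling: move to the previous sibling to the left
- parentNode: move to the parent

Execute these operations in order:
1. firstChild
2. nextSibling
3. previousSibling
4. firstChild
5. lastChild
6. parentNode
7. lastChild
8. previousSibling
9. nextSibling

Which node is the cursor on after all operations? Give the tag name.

Answer: table

Derivation:
After 1 (firstChild): button
After 2 (nextSibling): tr
After 3 (previousSibling): button
After 4 (firstChild): h3
After 5 (lastChild): table
After 6 (parentNode): h3
After 7 (lastChild): table
After 8 (previousSibling): meta
After 9 (nextSibling): table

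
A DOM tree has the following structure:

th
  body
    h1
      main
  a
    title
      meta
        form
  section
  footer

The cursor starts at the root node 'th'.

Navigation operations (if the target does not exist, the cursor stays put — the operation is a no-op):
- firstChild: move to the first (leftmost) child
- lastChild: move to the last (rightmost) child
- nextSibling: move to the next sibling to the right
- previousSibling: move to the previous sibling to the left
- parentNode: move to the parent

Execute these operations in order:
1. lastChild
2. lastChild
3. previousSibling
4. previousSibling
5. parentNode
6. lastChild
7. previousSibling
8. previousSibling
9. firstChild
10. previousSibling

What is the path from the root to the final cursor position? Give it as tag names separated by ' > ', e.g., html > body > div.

Answer: th > a > title

Derivation:
After 1 (lastChild): footer
After 2 (lastChild): footer (no-op, stayed)
After 3 (previousSibling): section
After 4 (previousSibling): a
After 5 (parentNode): th
After 6 (lastChild): footer
After 7 (previousSibling): section
After 8 (previousSibling): a
After 9 (firstChild): title
After 10 (previousSibling): title (no-op, stayed)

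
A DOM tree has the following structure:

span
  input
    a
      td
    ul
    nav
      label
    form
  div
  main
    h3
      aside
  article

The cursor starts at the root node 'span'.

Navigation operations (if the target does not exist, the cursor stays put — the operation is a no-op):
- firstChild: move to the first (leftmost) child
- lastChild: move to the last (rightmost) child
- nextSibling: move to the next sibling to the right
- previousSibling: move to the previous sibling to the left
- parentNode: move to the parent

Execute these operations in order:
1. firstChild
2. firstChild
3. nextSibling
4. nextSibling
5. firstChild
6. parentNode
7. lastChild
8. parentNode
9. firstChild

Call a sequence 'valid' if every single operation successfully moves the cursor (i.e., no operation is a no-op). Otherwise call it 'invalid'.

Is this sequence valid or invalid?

After 1 (firstChild): input
After 2 (firstChild): a
After 3 (nextSibling): ul
After 4 (nextSibling): nav
After 5 (firstChild): label
After 6 (parentNode): nav
After 7 (lastChild): label
After 8 (parentNode): nav
After 9 (firstChild): label

Answer: valid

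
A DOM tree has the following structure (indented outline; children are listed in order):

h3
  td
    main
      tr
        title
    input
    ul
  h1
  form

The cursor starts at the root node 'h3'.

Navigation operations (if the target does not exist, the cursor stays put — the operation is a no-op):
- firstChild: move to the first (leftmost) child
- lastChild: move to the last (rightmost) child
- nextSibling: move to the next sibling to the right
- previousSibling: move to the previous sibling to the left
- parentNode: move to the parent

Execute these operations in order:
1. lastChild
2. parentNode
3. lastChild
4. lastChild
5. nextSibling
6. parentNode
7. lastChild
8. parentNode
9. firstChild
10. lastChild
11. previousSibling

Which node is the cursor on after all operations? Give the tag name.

After 1 (lastChild): form
After 2 (parentNode): h3
After 3 (lastChild): form
After 4 (lastChild): form (no-op, stayed)
After 5 (nextSibling): form (no-op, stayed)
After 6 (parentNode): h3
After 7 (lastChild): form
After 8 (parentNode): h3
After 9 (firstChild): td
After 10 (lastChild): ul
After 11 (previousSibling): input

Answer: input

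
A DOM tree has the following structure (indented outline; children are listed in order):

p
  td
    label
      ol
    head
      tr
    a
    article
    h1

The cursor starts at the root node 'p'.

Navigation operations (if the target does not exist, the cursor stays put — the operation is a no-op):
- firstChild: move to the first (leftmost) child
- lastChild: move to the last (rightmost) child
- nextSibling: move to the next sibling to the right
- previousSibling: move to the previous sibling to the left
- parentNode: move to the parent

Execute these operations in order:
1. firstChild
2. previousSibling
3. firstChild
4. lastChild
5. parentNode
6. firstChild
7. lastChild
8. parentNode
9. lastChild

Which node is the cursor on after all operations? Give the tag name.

Answer: ol

Derivation:
After 1 (firstChild): td
After 2 (previousSibling): td (no-op, stayed)
After 3 (firstChild): label
After 4 (lastChild): ol
After 5 (parentNode): label
After 6 (firstChild): ol
After 7 (lastChild): ol (no-op, stayed)
After 8 (parentNode): label
After 9 (lastChild): ol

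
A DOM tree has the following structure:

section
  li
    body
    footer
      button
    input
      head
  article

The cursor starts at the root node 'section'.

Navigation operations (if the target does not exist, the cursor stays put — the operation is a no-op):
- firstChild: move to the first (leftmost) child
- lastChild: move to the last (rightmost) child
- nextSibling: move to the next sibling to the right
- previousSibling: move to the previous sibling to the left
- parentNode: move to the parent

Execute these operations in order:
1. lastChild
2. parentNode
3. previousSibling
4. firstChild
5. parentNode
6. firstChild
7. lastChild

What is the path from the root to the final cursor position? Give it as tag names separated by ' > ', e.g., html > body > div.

Answer: section > li > input

Derivation:
After 1 (lastChild): article
After 2 (parentNode): section
After 3 (previousSibling): section (no-op, stayed)
After 4 (firstChild): li
After 5 (parentNode): section
After 6 (firstChild): li
After 7 (lastChild): input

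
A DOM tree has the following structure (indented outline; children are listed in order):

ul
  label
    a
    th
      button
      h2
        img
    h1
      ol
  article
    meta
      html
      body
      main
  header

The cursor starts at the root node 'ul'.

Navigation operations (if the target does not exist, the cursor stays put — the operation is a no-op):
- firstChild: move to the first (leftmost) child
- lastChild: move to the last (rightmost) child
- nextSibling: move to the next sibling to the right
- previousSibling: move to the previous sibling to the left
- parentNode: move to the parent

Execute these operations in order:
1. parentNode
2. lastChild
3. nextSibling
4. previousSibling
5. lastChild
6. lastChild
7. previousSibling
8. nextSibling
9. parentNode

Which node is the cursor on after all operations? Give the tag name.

Answer: meta

Derivation:
After 1 (parentNode): ul (no-op, stayed)
After 2 (lastChild): header
After 3 (nextSibling): header (no-op, stayed)
After 4 (previousSibling): article
After 5 (lastChild): meta
After 6 (lastChild): main
After 7 (previousSibling): body
After 8 (nextSibling): main
After 9 (parentNode): meta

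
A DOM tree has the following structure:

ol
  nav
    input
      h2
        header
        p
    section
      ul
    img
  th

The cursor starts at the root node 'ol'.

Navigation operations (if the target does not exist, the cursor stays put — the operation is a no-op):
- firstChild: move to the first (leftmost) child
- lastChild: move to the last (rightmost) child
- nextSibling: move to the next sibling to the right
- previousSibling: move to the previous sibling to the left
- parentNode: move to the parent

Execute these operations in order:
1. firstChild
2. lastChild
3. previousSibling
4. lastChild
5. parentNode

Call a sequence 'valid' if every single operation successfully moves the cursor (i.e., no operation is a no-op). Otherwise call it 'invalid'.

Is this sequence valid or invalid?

Answer: valid

Derivation:
After 1 (firstChild): nav
After 2 (lastChild): img
After 3 (previousSibling): section
After 4 (lastChild): ul
After 5 (parentNode): section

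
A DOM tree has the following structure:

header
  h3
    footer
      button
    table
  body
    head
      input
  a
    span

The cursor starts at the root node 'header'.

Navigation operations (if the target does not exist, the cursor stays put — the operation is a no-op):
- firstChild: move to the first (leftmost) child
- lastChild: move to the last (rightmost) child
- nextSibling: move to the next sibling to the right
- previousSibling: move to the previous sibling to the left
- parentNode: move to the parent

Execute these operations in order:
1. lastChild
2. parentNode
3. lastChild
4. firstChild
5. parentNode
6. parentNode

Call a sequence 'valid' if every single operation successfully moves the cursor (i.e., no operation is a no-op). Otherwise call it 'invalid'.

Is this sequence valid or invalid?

Answer: valid

Derivation:
After 1 (lastChild): a
After 2 (parentNode): header
After 3 (lastChild): a
After 4 (firstChild): span
After 5 (parentNode): a
After 6 (parentNode): header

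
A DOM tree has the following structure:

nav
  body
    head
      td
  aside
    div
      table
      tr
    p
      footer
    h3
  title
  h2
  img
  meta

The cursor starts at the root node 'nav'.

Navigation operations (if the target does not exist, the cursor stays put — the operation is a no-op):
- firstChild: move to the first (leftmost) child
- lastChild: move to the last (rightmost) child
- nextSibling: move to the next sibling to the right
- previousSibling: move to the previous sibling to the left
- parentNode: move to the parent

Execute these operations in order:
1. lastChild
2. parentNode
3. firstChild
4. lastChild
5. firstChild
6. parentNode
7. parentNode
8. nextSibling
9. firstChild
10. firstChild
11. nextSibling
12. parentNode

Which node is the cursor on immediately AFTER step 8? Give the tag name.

Answer: aside

Derivation:
After 1 (lastChild): meta
After 2 (parentNode): nav
After 3 (firstChild): body
After 4 (lastChild): head
After 5 (firstChild): td
After 6 (parentNode): head
After 7 (parentNode): body
After 8 (nextSibling): aside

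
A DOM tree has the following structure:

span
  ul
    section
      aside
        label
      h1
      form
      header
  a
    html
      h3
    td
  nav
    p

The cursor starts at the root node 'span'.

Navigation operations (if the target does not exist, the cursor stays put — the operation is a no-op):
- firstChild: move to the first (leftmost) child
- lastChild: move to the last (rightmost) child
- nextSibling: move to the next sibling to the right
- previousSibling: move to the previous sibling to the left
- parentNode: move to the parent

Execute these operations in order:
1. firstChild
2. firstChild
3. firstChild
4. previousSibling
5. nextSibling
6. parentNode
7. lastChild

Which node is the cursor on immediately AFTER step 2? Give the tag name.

After 1 (firstChild): ul
After 2 (firstChild): section

Answer: section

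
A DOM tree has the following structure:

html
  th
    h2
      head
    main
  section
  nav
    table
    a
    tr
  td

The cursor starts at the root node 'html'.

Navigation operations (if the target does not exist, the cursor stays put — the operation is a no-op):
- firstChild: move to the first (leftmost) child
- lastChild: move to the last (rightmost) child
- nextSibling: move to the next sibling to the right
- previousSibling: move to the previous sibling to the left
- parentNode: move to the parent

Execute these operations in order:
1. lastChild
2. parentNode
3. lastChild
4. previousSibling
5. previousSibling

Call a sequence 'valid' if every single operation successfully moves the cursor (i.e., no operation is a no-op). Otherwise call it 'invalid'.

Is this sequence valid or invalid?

Answer: valid

Derivation:
After 1 (lastChild): td
After 2 (parentNode): html
After 3 (lastChild): td
After 4 (previousSibling): nav
After 5 (previousSibling): section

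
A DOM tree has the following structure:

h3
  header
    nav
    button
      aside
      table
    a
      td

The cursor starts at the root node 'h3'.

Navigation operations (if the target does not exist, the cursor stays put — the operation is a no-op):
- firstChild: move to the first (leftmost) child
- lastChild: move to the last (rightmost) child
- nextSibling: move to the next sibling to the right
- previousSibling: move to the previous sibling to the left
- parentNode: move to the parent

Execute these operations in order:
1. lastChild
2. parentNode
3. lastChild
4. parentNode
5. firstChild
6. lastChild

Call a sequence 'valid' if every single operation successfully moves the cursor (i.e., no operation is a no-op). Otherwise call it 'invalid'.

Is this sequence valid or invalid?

Answer: valid

Derivation:
After 1 (lastChild): header
After 2 (parentNode): h3
After 3 (lastChild): header
After 4 (parentNode): h3
After 5 (firstChild): header
After 6 (lastChild): a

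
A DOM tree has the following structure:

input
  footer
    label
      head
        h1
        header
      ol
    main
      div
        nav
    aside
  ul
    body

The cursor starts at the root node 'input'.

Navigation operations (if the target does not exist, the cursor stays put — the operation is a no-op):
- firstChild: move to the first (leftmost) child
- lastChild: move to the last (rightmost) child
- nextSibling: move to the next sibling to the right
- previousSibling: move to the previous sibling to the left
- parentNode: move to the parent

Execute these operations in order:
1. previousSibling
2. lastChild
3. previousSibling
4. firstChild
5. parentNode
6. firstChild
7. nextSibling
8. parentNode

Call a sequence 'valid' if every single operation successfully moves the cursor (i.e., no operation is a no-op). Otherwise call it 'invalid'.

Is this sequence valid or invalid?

After 1 (previousSibling): input (no-op, stayed)
After 2 (lastChild): ul
After 3 (previousSibling): footer
After 4 (firstChild): label
After 5 (parentNode): footer
After 6 (firstChild): label
After 7 (nextSibling): main
After 8 (parentNode): footer

Answer: invalid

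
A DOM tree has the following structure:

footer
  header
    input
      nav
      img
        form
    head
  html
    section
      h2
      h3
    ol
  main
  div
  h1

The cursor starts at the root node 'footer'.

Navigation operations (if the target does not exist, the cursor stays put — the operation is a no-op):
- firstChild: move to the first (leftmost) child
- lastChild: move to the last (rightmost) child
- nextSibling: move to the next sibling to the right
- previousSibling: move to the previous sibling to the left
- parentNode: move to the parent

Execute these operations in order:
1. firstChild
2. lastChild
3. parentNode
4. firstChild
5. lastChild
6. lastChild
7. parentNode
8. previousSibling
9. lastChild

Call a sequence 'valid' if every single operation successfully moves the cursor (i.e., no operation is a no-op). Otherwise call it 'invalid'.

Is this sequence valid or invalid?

Answer: invalid

Derivation:
After 1 (firstChild): header
After 2 (lastChild): head
After 3 (parentNode): header
After 4 (firstChild): input
After 5 (lastChild): img
After 6 (lastChild): form
After 7 (parentNode): img
After 8 (previousSibling): nav
After 9 (lastChild): nav (no-op, stayed)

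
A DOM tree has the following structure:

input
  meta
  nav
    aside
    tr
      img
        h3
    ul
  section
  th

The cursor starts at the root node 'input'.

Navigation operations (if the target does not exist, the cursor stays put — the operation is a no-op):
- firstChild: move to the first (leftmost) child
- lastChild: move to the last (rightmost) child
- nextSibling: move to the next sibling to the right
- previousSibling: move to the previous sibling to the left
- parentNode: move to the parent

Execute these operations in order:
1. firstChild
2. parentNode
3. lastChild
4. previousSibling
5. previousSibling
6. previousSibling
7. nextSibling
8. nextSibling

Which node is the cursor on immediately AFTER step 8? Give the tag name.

After 1 (firstChild): meta
After 2 (parentNode): input
After 3 (lastChild): th
After 4 (previousSibling): section
After 5 (previousSibling): nav
After 6 (previousSibling): meta
After 7 (nextSibling): nav
After 8 (nextSibling): section

Answer: section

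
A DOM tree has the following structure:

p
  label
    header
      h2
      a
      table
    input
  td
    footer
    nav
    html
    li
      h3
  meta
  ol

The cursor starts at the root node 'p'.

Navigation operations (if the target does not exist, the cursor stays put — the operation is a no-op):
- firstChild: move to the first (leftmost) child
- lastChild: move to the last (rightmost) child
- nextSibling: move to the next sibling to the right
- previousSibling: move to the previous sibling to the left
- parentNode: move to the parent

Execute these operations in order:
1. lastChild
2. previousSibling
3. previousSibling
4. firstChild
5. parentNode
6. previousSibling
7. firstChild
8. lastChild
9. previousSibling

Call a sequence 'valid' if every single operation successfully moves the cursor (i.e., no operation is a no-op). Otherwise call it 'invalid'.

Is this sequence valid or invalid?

After 1 (lastChild): ol
After 2 (previousSibling): meta
After 3 (previousSibling): td
After 4 (firstChild): footer
After 5 (parentNode): td
After 6 (previousSibling): label
After 7 (firstChild): header
After 8 (lastChild): table
After 9 (previousSibling): a

Answer: valid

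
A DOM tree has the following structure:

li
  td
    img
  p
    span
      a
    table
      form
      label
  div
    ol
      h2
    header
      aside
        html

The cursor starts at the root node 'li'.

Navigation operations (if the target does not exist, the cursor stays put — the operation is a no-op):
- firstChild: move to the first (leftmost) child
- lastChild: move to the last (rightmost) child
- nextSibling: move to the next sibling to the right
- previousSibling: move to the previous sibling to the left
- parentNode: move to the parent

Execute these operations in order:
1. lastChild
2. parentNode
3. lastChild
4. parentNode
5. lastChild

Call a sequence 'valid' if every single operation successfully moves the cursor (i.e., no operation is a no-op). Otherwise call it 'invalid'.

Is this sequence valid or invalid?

Answer: valid

Derivation:
After 1 (lastChild): div
After 2 (parentNode): li
After 3 (lastChild): div
After 4 (parentNode): li
After 5 (lastChild): div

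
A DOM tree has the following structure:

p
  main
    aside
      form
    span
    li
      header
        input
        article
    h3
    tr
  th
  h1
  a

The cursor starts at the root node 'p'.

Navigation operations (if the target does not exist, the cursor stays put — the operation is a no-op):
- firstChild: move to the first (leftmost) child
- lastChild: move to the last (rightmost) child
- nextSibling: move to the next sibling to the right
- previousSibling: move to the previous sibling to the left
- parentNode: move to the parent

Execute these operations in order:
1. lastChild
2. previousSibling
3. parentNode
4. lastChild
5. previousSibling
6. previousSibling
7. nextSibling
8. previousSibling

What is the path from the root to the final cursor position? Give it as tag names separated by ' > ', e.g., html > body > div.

After 1 (lastChild): a
After 2 (previousSibling): h1
After 3 (parentNode): p
After 4 (lastChild): a
After 5 (previousSibling): h1
After 6 (previousSibling): th
After 7 (nextSibling): h1
After 8 (previousSibling): th

Answer: p > th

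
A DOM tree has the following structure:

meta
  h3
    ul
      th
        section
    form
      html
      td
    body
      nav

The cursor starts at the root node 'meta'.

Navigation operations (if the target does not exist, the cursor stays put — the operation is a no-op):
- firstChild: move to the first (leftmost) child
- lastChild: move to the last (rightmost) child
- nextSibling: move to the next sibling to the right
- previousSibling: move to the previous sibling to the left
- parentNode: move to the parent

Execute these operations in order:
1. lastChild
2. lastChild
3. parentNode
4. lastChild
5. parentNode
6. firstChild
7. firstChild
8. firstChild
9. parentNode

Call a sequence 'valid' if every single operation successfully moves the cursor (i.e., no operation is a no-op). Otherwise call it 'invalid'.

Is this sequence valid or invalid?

After 1 (lastChild): h3
After 2 (lastChild): body
After 3 (parentNode): h3
After 4 (lastChild): body
After 5 (parentNode): h3
After 6 (firstChild): ul
After 7 (firstChild): th
After 8 (firstChild): section
After 9 (parentNode): th

Answer: valid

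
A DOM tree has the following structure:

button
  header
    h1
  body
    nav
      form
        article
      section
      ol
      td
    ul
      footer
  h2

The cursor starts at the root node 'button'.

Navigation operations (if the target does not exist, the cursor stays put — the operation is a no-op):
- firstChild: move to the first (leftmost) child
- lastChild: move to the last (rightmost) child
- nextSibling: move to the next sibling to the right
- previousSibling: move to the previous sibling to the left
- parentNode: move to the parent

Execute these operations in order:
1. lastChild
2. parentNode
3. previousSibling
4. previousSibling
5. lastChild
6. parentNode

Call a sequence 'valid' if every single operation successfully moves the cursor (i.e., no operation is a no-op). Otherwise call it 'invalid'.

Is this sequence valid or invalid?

After 1 (lastChild): h2
After 2 (parentNode): button
After 3 (previousSibling): button (no-op, stayed)
After 4 (previousSibling): button (no-op, stayed)
After 5 (lastChild): h2
After 6 (parentNode): button

Answer: invalid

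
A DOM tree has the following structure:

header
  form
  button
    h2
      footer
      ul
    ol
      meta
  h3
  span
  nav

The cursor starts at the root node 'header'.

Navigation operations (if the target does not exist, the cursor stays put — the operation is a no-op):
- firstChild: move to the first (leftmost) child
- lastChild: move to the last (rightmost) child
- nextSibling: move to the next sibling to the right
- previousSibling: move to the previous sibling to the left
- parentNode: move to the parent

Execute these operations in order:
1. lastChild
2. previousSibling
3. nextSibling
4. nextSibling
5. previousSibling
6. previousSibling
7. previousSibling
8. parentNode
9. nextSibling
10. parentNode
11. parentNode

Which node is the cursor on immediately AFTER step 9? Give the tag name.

Answer: header

Derivation:
After 1 (lastChild): nav
After 2 (previousSibling): span
After 3 (nextSibling): nav
After 4 (nextSibling): nav (no-op, stayed)
After 5 (previousSibling): span
After 6 (previousSibling): h3
After 7 (previousSibling): button
After 8 (parentNode): header
After 9 (nextSibling): header (no-op, stayed)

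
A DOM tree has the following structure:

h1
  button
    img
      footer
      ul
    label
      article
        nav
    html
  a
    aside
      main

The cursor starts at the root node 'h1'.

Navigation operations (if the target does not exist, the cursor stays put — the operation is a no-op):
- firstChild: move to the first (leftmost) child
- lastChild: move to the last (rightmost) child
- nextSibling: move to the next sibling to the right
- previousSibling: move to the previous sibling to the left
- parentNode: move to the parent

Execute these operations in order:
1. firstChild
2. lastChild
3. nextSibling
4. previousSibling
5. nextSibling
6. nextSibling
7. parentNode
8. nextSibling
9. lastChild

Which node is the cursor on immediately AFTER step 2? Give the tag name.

After 1 (firstChild): button
After 2 (lastChild): html

Answer: html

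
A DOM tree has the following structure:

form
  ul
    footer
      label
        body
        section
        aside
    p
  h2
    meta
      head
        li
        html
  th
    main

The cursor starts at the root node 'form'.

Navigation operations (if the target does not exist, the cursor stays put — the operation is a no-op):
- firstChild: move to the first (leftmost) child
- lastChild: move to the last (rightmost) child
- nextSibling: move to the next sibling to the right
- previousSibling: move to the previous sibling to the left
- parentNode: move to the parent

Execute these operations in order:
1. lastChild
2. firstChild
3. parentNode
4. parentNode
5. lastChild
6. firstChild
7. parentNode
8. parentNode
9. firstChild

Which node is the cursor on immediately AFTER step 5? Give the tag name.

After 1 (lastChild): th
After 2 (firstChild): main
After 3 (parentNode): th
After 4 (parentNode): form
After 5 (lastChild): th

Answer: th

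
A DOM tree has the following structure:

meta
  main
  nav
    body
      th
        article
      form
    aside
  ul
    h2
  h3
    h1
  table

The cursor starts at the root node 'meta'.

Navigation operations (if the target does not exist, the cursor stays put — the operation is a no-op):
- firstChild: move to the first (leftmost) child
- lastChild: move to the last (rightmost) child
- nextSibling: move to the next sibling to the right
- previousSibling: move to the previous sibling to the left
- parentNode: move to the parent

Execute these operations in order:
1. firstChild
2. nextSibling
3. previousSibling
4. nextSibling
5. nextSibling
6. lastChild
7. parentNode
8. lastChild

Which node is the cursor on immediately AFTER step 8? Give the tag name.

Answer: h2

Derivation:
After 1 (firstChild): main
After 2 (nextSibling): nav
After 3 (previousSibling): main
After 4 (nextSibling): nav
After 5 (nextSibling): ul
After 6 (lastChild): h2
After 7 (parentNode): ul
After 8 (lastChild): h2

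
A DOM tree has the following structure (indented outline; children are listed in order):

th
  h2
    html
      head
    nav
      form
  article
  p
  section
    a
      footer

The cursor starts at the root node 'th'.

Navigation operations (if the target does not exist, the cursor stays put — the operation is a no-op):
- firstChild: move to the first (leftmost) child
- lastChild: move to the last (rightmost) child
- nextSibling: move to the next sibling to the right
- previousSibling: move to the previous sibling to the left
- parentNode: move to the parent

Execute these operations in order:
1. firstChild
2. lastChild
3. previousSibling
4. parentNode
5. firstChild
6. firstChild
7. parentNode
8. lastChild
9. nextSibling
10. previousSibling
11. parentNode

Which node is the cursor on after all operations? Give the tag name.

After 1 (firstChild): h2
After 2 (lastChild): nav
After 3 (previousSibling): html
After 4 (parentNode): h2
After 5 (firstChild): html
After 6 (firstChild): head
After 7 (parentNode): html
After 8 (lastChild): head
After 9 (nextSibling): head (no-op, stayed)
After 10 (previousSibling): head (no-op, stayed)
After 11 (parentNode): html

Answer: html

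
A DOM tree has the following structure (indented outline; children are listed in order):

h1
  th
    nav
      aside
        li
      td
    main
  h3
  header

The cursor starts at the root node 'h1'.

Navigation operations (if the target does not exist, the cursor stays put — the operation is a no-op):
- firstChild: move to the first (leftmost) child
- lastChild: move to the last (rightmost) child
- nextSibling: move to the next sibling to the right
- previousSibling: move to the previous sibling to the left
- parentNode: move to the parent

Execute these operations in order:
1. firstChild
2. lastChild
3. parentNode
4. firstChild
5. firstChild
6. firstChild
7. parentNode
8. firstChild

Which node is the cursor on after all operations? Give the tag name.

After 1 (firstChild): th
After 2 (lastChild): main
After 3 (parentNode): th
After 4 (firstChild): nav
After 5 (firstChild): aside
After 6 (firstChild): li
After 7 (parentNode): aside
After 8 (firstChild): li

Answer: li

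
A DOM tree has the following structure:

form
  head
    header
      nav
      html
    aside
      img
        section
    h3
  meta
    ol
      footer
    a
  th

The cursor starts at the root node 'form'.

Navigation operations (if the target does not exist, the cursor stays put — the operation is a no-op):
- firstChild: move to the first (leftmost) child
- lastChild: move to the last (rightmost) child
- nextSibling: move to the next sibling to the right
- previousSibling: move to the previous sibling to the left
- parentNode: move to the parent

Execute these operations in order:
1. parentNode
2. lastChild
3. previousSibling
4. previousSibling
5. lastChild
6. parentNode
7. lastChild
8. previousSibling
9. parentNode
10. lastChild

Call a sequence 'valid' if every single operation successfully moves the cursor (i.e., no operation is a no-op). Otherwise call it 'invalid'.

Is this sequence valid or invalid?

Answer: invalid

Derivation:
After 1 (parentNode): form (no-op, stayed)
After 2 (lastChild): th
After 3 (previousSibling): meta
After 4 (previousSibling): head
After 5 (lastChild): h3
After 6 (parentNode): head
After 7 (lastChild): h3
After 8 (previousSibling): aside
After 9 (parentNode): head
After 10 (lastChild): h3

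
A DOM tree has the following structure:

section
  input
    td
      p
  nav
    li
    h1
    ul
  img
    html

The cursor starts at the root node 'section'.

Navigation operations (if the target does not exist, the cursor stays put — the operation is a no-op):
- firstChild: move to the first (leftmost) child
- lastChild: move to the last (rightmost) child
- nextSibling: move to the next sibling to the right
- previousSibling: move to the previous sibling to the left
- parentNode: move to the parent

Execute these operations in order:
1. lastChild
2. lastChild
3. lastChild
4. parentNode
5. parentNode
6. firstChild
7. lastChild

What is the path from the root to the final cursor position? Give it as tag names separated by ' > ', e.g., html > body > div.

Answer: section > input > td

Derivation:
After 1 (lastChild): img
After 2 (lastChild): html
After 3 (lastChild): html (no-op, stayed)
After 4 (parentNode): img
After 5 (parentNode): section
After 6 (firstChild): input
After 7 (lastChild): td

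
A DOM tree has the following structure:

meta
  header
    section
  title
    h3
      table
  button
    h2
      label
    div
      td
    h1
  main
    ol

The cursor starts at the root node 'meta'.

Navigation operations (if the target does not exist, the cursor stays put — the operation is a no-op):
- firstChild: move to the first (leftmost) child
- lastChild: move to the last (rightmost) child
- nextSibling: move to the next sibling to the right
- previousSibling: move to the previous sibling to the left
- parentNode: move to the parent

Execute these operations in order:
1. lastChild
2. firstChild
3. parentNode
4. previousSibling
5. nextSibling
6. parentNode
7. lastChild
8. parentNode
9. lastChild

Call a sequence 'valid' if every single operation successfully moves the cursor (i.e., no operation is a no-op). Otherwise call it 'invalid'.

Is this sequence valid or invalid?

Answer: valid

Derivation:
After 1 (lastChild): main
After 2 (firstChild): ol
After 3 (parentNode): main
After 4 (previousSibling): button
After 5 (nextSibling): main
After 6 (parentNode): meta
After 7 (lastChild): main
After 8 (parentNode): meta
After 9 (lastChild): main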